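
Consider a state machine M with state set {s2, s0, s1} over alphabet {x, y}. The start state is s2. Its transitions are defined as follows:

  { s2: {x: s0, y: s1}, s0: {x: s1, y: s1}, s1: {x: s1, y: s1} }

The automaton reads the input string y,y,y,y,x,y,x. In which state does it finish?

s1

start at s2
read 'y': s2 → s1
read 'y': s1 → s1
read 'y': s1 → s1
read 'y': s1 → s1
read 'x': s1 → s1
read 'y': s1 → s1
read 'x': s1 → s1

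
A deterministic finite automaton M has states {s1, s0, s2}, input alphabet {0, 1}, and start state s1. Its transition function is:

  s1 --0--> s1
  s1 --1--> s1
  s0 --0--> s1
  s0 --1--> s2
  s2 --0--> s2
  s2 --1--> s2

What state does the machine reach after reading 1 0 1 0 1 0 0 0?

s1 → s1 → s1 → s1 → s1 → s1 → s1 → s1 → s1

s1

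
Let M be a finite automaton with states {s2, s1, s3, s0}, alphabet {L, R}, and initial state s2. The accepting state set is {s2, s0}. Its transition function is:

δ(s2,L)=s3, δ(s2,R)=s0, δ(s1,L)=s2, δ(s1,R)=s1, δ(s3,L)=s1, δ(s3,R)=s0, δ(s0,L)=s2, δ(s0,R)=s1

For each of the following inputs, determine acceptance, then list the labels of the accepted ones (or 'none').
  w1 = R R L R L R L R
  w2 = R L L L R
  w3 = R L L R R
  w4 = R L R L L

w1

w1: Trace: s2 -R-> s0 -R-> s1 -L-> s2 -R-> s0 -L-> s2 -R-> s0 -L-> s2 -R-> s0  → end s0, accepted
w2: Trace: s2 -R-> s0 -L-> s2 -L-> s3 -L-> s1 -R-> s1  → end s1, rejected
w3: Trace: s2 -R-> s0 -L-> s2 -L-> s3 -R-> s0 -R-> s1  → end s1, rejected
w4: Trace: s2 -R-> s0 -L-> s2 -R-> s0 -L-> s2 -L-> s3  → end s3, rejected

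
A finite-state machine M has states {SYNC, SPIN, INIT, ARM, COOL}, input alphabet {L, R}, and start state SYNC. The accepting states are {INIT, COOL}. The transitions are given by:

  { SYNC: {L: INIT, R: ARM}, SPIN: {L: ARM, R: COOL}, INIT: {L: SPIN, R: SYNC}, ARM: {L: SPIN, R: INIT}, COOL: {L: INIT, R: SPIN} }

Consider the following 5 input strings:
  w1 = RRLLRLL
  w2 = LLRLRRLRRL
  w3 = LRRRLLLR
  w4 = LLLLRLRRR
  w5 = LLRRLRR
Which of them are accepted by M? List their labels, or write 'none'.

w3, w4

w1: Trace: SYNC -R-> ARM -R-> INIT -L-> SPIN -L-> ARM -R-> INIT -L-> SPIN -L-> ARM  → end ARM, rejected
w2: Trace: SYNC -L-> INIT -L-> SPIN -R-> COOL -L-> INIT -R-> SYNC -R-> ARM -L-> SPIN -R-> COOL -R-> SPIN -L-> ARM  → end ARM, rejected
w3: Trace: SYNC -L-> INIT -R-> SYNC -R-> ARM -R-> INIT -L-> SPIN -L-> ARM -L-> SPIN -R-> COOL  → end COOL, accepted
w4: Trace: SYNC -L-> INIT -L-> SPIN -L-> ARM -L-> SPIN -R-> COOL -L-> INIT -R-> SYNC -R-> ARM -R-> INIT  → end INIT, accepted
w5: Trace: SYNC -L-> INIT -L-> SPIN -R-> COOL -R-> SPIN -L-> ARM -R-> INIT -R-> SYNC  → end SYNC, rejected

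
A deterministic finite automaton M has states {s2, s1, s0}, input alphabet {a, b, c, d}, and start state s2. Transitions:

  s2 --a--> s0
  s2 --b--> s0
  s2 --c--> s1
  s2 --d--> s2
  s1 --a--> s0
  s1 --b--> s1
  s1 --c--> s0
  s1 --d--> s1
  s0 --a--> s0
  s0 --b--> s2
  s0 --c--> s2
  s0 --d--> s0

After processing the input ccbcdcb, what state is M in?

s2 → s1 → s0 → s2 → s1 → s1 → s0 → s2

s2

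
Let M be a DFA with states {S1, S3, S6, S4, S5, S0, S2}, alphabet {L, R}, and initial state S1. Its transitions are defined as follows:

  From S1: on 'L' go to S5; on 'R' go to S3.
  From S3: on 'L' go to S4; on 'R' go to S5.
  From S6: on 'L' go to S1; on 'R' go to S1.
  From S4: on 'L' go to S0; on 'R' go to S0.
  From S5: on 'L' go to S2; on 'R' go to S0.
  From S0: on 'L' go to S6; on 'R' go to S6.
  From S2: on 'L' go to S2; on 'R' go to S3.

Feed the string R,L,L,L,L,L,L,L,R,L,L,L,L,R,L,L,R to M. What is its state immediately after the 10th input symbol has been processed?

start at S1
read 'R': S1 → S3
read 'L': S3 → S4
read 'L': S4 → S0
read 'L': S0 → S6
read 'L': S6 → S1
read 'L': S1 → S5
read 'L': S5 → S2
read 'L': S2 → S2
read 'R': S2 → S3
read 'L': S3 → S4
After 10 symbols: S4.

S4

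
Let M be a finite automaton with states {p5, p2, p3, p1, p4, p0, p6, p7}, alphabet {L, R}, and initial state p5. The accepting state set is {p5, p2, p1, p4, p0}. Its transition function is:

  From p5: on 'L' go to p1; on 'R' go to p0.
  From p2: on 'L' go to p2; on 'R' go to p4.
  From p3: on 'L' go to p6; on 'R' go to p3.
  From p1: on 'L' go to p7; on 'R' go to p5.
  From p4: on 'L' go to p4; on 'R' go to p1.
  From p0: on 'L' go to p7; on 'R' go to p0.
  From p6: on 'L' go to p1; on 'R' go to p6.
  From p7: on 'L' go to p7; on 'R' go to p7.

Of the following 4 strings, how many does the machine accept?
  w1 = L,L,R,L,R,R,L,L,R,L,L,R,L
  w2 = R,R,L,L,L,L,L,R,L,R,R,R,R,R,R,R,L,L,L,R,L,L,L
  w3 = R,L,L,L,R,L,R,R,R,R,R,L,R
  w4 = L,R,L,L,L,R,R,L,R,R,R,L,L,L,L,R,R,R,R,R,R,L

0

w1:
  start at p5
  read 'L': p5 → p1
  read 'L': p1 → p7
  read 'R': p7 → p7
  read 'L': p7 → p7
  read 'R': p7 → p7
  read 'R': p7 → p7
  read 'L': p7 → p7
  read 'L': p7 → p7
  read 'R': p7 → p7
  read 'L': p7 → p7
  read 'L': p7 → p7
  read 'R': p7 → p7
  read 'L': p7 → p7
  end p7, rejected
w2:
  start at p5
  read 'R': p5 → p0
  read 'R': p0 → p0
  read 'L': p0 → p7
  read 'L': p7 → p7
  read 'L': p7 → p7
  read 'L': p7 → p7
  read 'L': p7 → p7
  read 'R': p7 → p7
  read 'L': p7 → p7
  read 'R': p7 → p7
  read 'R': p7 → p7
  read 'R': p7 → p7
  read 'R': p7 → p7
  read 'R': p7 → p7
  read 'R': p7 → p7
  read 'R': p7 → p7
  read 'L': p7 → p7
  read 'L': p7 → p7
  read 'L': p7 → p7
  read 'R': p7 → p7
  read 'L': p7 → p7
  read 'L': p7 → p7
  read 'L': p7 → p7
  end p7, rejected
w3:
  start at p5
  read 'R': p5 → p0
  read 'L': p0 → p7
  read 'L': p7 → p7
  read 'L': p7 → p7
  read 'R': p7 → p7
  read 'L': p7 → p7
  read 'R': p7 → p7
  read 'R': p7 → p7
  read 'R': p7 → p7
  read 'R': p7 → p7
  read 'R': p7 → p7
  read 'L': p7 → p7
  read 'R': p7 → p7
  end p7, rejected
w4:
  start at p5
  read 'L': p5 → p1
  read 'R': p1 → p5
  read 'L': p5 → p1
  read 'L': p1 → p7
  read 'L': p7 → p7
  read 'R': p7 → p7
  read 'R': p7 → p7
  read 'L': p7 → p7
  read 'R': p7 → p7
  read 'R': p7 → p7
  read 'R': p7 → p7
  read 'L': p7 → p7
  read 'L': p7 → p7
  read 'L': p7 → p7
  read 'L': p7 → p7
  read 'R': p7 → p7
  read 'R': p7 → p7
  read 'R': p7 → p7
  read 'R': p7 → p7
  read 'R': p7 → p7
  read 'R': p7 → p7
  read 'L': p7 → p7
  end p7, rejected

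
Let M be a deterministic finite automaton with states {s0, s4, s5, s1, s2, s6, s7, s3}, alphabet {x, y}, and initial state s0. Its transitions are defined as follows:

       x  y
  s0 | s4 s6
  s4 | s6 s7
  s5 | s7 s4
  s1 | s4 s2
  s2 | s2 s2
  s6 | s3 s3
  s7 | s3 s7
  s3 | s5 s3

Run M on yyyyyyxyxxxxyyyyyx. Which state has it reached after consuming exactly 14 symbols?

s7

start at s0
read 'y': s0 → s6
read 'y': s6 → s3
read 'y': s3 → s3
read 'y': s3 → s3
read 'y': s3 → s3
read 'y': s3 → s3
read 'x': s3 → s5
read 'y': s5 → s4
read 'x': s4 → s6
read 'x': s6 → s3
read 'x': s3 → s5
read 'x': s5 → s7
read 'y': s7 → s7
read 'y': s7 → s7
After 14 symbols: s7.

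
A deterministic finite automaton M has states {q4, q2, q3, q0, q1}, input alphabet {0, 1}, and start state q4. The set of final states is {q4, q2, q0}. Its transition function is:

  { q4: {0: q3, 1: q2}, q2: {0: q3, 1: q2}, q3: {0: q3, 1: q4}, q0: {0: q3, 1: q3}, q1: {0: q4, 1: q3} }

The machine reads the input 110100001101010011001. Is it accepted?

Yes

q4 → q2 → q2 → q3 → q4 → q3 → q3 → q3 → q3 → q4 → q2 → q3 → q4 → q3 → q4 → q3 → q3 → q4 → q2 → q3 → q3 → q4
End state q4 is accepting.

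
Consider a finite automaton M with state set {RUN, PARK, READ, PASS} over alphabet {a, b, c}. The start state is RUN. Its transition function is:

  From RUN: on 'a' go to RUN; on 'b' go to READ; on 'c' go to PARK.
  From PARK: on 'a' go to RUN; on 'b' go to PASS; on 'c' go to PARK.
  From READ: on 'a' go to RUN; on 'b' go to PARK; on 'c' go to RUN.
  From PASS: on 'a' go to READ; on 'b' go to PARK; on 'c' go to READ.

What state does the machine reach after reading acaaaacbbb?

RUN → RUN → PARK → RUN → RUN → RUN → RUN → PARK → PASS → PARK → PASS

PASS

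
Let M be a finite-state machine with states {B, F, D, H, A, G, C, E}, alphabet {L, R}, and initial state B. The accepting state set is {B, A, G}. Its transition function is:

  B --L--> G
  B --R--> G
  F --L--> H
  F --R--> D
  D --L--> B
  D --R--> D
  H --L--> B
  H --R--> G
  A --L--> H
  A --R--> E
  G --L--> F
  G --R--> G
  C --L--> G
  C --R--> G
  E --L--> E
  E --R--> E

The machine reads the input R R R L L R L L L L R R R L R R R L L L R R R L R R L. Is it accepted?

No

B → G → G → G → F → H → G → F → H → B → G → G → G → G → F → D → D → D → B → G → F → D → D → D → B → G → G → F
End state F is not accepting.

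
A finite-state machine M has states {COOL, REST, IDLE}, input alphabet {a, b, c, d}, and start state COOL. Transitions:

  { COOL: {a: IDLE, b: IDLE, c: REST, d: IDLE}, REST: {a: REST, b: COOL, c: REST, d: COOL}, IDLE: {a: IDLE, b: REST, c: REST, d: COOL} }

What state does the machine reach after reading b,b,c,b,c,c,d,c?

REST

COOL → IDLE → REST → REST → COOL → REST → REST → COOL → REST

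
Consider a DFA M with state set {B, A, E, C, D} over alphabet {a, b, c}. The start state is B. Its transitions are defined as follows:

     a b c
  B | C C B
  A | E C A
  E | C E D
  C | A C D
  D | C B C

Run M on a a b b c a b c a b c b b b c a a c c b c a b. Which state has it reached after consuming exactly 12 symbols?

Trace: B -a-> C -a-> A -b-> C -b-> C -c-> D -a-> C -b-> C -c-> D -a-> C -b-> C -c-> D -b-> B
After 12 symbols: B.

B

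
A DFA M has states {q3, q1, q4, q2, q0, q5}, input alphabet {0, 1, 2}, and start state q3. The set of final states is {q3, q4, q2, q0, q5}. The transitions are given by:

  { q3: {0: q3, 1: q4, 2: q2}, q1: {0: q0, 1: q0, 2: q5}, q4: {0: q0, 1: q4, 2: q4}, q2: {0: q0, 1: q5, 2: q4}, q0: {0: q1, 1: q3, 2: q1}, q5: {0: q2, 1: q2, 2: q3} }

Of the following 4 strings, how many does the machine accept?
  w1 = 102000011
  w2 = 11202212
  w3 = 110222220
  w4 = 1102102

4

w1: Trace: q3 -1-> q4 -0-> q0 -2-> q1 -0-> q0 -0-> q1 -0-> q0 -0-> q1 -1-> q0 -1-> q3  → end q3, accepted
w2: Trace: q3 -1-> q4 -1-> q4 -2-> q4 -0-> q0 -2-> q1 -2-> q5 -1-> q2 -2-> q4  → end q4, accepted
w3: Trace: q3 -1-> q4 -1-> q4 -0-> q0 -2-> q1 -2-> q5 -2-> q3 -2-> q2 -2-> q4 -0-> q0  → end q0, accepted
w4: Trace: q3 -1-> q4 -1-> q4 -0-> q0 -2-> q1 -1-> q0 -0-> q1 -2-> q5  → end q5, accepted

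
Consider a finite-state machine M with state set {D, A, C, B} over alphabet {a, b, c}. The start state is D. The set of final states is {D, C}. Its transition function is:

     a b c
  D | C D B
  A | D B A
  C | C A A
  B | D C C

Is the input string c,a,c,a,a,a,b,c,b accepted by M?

start at D
read 'c': D → B
read 'a': B → D
read 'c': D → B
read 'a': B → D
read 'a': D → C
read 'a': C → C
read 'b': C → A
read 'c': A → A
read 'b': A → B
End state B is not accepting.

No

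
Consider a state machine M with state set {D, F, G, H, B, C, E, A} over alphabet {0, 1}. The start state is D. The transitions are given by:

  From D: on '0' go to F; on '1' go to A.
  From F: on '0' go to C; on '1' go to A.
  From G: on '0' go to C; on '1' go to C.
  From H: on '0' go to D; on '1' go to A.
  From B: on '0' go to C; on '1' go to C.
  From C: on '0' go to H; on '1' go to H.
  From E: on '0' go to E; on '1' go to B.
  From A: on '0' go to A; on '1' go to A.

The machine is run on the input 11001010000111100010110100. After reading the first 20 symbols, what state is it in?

Trace: D -1-> A -1-> A -0-> A -0-> A -1-> A -0-> A -1-> A -0-> A -0-> A -0-> A -0-> A -1-> A -1-> A -1-> A -1-> A -0-> A -0-> A -0-> A -1-> A -0-> A
After 20 symbols: A.

A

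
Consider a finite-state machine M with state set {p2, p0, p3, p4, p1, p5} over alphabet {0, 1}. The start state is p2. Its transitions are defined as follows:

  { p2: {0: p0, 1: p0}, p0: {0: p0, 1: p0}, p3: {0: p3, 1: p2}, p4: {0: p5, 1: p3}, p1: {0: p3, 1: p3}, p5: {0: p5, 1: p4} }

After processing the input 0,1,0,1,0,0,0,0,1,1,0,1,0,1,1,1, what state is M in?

p0

p2 → p0 → p0 → p0 → p0 → p0 → p0 → p0 → p0 → p0 → p0 → p0 → p0 → p0 → p0 → p0 → p0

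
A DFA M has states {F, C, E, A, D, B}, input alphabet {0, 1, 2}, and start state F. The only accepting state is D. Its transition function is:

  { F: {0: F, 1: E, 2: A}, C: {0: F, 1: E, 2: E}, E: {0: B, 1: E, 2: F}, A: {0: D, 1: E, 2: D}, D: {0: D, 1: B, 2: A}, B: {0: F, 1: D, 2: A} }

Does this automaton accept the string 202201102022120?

Trace: F -2-> A -0-> D -2-> A -2-> D -0-> D -1-> B -1-> D -0-> D -2-> A -0-> D -2-> A -2-> D -1-> B -2-> A -0-> D
End state D is accepting.

Yes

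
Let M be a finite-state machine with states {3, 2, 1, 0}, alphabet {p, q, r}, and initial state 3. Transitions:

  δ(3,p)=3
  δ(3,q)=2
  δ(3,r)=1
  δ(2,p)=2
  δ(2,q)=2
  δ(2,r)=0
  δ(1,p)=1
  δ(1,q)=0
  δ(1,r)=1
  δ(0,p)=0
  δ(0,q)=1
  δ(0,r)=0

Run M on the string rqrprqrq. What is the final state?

3 → 1 → 0 → 0 → 0 → 0 → 1 → 1 → 0

0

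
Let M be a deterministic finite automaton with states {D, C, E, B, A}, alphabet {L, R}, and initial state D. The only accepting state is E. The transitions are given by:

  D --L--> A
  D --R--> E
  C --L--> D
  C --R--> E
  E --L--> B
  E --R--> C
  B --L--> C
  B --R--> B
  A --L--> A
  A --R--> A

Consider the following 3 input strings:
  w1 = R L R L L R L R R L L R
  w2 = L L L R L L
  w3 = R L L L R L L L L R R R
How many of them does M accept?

w1: D → E → B → B → C → D → E → B → B → B → C → D → E  → end E, accepted
w2: D → A → A → A → A → A → A  → end A, rejected
w3: D → E → B → C → D → E → B → C → D → A → A → A → A  → end A, rejected

1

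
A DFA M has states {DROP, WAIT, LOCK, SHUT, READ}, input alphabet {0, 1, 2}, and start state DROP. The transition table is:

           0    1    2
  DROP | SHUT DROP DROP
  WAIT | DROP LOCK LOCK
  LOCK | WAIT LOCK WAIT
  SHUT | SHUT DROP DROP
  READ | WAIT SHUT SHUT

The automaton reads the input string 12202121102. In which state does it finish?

DROP

start at DROP
read '1': DROP → DROP
read '2': DROP → DROP
read '2': DROP → DROP
read '0': DROP → SHUT
read '2': SHUT → DROP
read '1': DROP → DROP
read '2': DROP → DROP
read '1': DROP → DROP
read '1': DROP → DROP
read '0': DROP → SHUT
read '2': SHUT → DROP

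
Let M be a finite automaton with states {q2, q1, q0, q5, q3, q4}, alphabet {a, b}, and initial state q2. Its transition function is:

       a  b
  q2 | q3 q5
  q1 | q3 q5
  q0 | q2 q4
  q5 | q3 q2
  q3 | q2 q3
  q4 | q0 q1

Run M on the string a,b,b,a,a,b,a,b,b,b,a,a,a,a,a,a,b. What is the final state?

q5

start at q2
read 'a': q2 → q3
read 'b': q3 → q3
read 'b': q3 → q3
read 'a': q3 → q2
read 'a': q2 → q3
read 'b': q3 → q3
read 'a': q3 → q2
read 'b': q2 → q5
read 'b': q5 → q2
read 'b': q2 → q5
read 'a': q5 → q3
read 'a': q3 → q2
read 'a': q2 → q3
read 'a': q3 → q2
read 'a': q2 → q3
read 'a': q3 → q2
read 'b': q2 → q5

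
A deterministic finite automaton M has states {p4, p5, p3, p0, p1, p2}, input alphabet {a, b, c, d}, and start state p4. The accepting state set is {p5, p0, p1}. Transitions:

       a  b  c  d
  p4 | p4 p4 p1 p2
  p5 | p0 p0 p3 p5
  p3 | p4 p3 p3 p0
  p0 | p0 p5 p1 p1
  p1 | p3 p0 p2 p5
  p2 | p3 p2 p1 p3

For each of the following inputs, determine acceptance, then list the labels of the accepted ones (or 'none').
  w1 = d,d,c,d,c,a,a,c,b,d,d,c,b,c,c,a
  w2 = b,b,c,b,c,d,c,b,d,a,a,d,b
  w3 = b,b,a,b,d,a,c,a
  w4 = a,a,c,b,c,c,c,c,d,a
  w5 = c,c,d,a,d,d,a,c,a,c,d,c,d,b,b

w1:
  start at p4
  read 'd': p4 → p2
  read 'd': p2 → p3
  read 'c': p3 → p3
  read 'd': p3 → p0
  read 'c': p0 → p1
  read 'a': p1 → p3
  read 'a': p3 → p4
  read 'c': p4 → p1
  read 'b': p1 → p0
  read 'd': p0 → p1
  read 'd': p1 → p5
  read 'c': p5 → p3
  read 'b': p3 → p3
  read 'c': p3 → p3
  read 'c': p3 → p3
  read 'a': p3 → p4
  end p4, rejected
w2:
  start at p4
  read 'b': p4 → p4
  read 'b': p4 → p4
  read 'c': p4 → p1
  read 'b': p1 → p0
  read 'c': p0 → p1
  read 'd': p1 → p5
  read 'c': p5 → p3
  read 'b': p3 → p3
  read 'd': p3 → p0
  read 'a': p0 → p0
  read 'a': p0 → p0
  read 'd': p0 → p1
  read 'b': p1 → p0
  end p0, accepted
w3:
  start at p4
  read 'b': p4 → p4
  read 'b': p4 → p4
  read 'a': p4 → p4
  read 'b': p4 → p4
  read 'd': p4 → p2
  read 'a': p2 → p3
  read 'c': p3 → p3
  read 'a': p3 → p4
  end p4, rejected
w4:
  start at p4
  read 'a': p4 → p4
  read 'a': p4 → p4
  read 'c': p4 → p1
  read 'b': p1 → p0
  read 'c': p0 → p1
  read 'c': p1 → p2
  read 'c': p2 → p1
  read 'c': p1 → p2
  read 'd': p2 → p3
  read 'a': p3 → p4
  end p4, rejected
w5:
  start at p4
  read 'c': p4 → p1
  read 'c': p1 → p2
  read 'd': p2 → p3
  read 'a': p3 → p4
  read 'd': p4 → p2
  read 'd': p2 → p3
  read 'a': p3 → p4
  read 'c': p4 → p1
  read 'a': p1 → p3
  read 'c': p3 → p3
  read 'd': p3 → p0
  read 'c': p0 → p1
  read 'd': p1 → p5
  read 'b': p5 → p0
  read 'b': p0 → p5
  end p5, accepted

w2, w5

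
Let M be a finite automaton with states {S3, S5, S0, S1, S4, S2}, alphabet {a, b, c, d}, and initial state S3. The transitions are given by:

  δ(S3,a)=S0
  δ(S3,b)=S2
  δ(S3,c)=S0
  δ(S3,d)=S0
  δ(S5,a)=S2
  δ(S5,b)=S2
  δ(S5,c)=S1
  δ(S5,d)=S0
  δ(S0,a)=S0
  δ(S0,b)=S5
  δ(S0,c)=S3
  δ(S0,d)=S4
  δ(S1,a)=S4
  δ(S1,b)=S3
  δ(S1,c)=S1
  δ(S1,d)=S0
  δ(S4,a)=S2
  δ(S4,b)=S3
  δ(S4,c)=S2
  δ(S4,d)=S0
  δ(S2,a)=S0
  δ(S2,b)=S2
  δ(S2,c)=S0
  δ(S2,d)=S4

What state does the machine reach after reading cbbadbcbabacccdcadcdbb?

Trace: S3 -c-> S0 -b-> S5 -b-> S2 -a-> S0 -d-> S4 -b-> S3 -c-> S0 -b-> S5 -a-> S2 -b-> S2 -a-> S0 -c-> S3 -c-> S0 -c-> S3 -d-> S0 -c-> S3 -a-> S0 -d-> S4 -c-> S2 -d-> S4 -b-> S3 -b-> S2

S2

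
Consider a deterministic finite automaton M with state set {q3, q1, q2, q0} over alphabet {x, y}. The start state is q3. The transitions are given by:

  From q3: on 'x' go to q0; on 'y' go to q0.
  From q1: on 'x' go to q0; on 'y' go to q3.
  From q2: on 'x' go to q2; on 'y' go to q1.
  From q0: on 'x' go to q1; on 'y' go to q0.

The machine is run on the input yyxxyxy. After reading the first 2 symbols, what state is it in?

start at q3
read 'y': q3 → q0
read 'y': q0 → q0
After 2 symbols: q0.

q0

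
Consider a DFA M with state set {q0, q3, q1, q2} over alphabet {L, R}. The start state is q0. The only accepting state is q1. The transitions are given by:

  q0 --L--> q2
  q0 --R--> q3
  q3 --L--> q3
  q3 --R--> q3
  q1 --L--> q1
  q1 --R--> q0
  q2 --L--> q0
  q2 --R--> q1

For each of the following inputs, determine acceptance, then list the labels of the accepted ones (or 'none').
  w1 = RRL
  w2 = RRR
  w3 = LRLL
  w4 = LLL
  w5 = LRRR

w1:
  start at q0
  read 'R': q0 → q3
  read 'R': q3 → q3
  read 'L': q3 → q3
  end q3, rejected
w2:
  start at q0
  read 'R': q0 → q3
  read 'R': q3 → q3
  read 'R': q3 → q3
  end q3, rejected
w3:
  start at q0
  read 'L': q0 → q2
  read 'R': q2 → q1
  read 'L': q1 → q1
  read 'L': q1 → q1
  end q1, accepted
w4:
  start at q0
  read 'L': q0 → q2
  read 'L': q2 → q0
  read 'L': q0 → q2
  end q2, rejected
w5:
  start at q0
  read 'L': q0 → q2
  read 'R': q2 → q1
  read 'R': q1 → q0
  read 'R': q0 → q3
  end q3, rejected

w3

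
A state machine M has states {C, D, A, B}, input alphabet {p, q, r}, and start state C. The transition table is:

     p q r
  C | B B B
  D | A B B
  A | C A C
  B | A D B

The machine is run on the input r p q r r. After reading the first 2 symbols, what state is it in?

A

Trace: C -r-> B -p-> A
After 2 symbols: A.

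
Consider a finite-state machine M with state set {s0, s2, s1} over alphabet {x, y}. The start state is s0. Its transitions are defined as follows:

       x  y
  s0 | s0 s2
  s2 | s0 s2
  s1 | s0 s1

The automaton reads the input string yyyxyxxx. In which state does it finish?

Trace: s0 -y-> s2 -y-> s2 -y-> s2 -x-> s0 -y-> s2 -x-> s0 -x-> s0 -x-> s0

s0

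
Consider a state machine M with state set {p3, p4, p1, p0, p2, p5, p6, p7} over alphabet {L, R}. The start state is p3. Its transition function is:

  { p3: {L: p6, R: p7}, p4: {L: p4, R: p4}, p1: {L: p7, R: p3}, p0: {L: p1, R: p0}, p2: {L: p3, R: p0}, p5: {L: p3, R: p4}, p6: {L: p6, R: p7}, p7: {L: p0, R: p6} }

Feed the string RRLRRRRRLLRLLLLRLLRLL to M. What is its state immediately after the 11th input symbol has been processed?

Trace: p3 -R-> p7 -R-> p6 -L-> p6 -R-> p7 -R-> p6 -R-> p7 -R-> p6 -R-> p7 -L-> p0 -L-> p1 -R-> p3
After 11 symbols: p3.

p3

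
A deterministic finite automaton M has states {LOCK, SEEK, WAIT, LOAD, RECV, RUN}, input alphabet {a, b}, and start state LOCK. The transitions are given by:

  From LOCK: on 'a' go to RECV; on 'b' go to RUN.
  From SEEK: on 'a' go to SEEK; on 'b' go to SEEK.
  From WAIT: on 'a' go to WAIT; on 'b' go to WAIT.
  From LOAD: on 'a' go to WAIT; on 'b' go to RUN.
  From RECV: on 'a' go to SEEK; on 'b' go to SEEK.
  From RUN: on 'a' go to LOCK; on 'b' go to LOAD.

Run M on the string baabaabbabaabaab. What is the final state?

LOCK → RUN → LOCK → RECV → SEEK → SEEK → SEEK → SEEK → SEEK → SEEK → SEEK → SEEK → SEEK → SEEK → SEEK → SEEK → SEEK

SEEK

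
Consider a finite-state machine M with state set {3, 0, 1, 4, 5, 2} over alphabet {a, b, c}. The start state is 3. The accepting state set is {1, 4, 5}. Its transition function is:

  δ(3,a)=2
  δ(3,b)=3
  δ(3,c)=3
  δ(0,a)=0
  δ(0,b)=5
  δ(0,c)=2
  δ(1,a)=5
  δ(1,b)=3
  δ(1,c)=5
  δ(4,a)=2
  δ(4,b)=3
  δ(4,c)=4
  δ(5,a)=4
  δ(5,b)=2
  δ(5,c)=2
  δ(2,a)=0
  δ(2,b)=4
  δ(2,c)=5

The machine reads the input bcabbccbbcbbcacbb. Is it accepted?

Trace: 3 -b-> 3 -c-> 3 -a-> 2 -b-> 4 -b-> 3 -c-> 3 -c-> 3 -b-> 3 -b-> 3 -c-> 3 -b-> 3 -b-> 3 -c-> 3 -a-> 2 -c-> 5 -b-> 2 -b-> 4
End state 4 is accepting.

Yes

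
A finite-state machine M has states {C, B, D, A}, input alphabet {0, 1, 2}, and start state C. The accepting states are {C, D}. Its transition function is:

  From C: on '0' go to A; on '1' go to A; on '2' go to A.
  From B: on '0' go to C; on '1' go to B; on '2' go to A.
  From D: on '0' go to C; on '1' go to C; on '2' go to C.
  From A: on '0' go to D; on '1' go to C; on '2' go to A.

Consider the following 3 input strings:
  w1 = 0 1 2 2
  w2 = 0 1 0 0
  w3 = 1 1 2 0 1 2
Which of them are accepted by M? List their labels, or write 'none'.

w1:
  start at C
  read '0': C → A
  read '1': A → C
  read '2': C → A
  read '2': A → A
  end A, rejected
w2:
  start at C
  read '0': C → A
  read '1': A → C
  read '0': C → A
  read '0': A → D
  end D, accepted
w3:
  start at C
  read '1': C → A
  read '1': A → C
  read '2': C → A
  read '0': A → D
  read '1': D → C
  read '2': C → A
  end A, rejected

w2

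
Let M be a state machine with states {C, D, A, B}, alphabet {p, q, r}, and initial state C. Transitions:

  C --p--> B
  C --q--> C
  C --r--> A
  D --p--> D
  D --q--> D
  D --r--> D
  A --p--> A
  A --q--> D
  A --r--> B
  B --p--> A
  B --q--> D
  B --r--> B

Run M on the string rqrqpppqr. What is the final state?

Trace: C -r-> A -q-> D -r-> D -q-> D -p-> D -p-> D -p-> D -q-> D -r-> D

D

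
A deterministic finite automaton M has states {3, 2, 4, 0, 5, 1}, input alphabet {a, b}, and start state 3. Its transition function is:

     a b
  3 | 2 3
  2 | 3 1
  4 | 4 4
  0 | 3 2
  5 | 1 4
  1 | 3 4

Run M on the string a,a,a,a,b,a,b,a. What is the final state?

start at 3
read 'a': 3 → 2
read 'a': 2 → 3
read 'a': 3 → 2
read 'a': 2 → 3
read 'b': 3 → 3
read 'a': 3 → 2
read 'b': 2 → 1
read 'a': 1 → 3

3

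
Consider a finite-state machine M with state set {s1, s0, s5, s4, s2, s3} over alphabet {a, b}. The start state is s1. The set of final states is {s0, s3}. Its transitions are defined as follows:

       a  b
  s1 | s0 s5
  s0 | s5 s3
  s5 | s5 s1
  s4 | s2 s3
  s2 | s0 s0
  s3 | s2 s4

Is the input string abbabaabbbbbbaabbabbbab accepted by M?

start at s1
read 'a': s1 → s0
read 'b': s0 → s3
read 'b': s3 → s4
read 'a': s4 → s2
read 'b': s2 → s0
read 'a': s0 → s5
read 'a': s5 → s5
read 'b': s5 → s1
read 'b': s1 → s5
read 'b': s5 → s1
read 'b': s1 → s5
read 'b': s5 → s1
read 'b': s1 → s5
read 'a': s5 → s5
read 'a': s5 → s5
read 'b': s5 → s1
read 'b': s1 → s5
read 'a': s5 → s5
read 'b': s5 → s1
read 'b': s1 → s5
read 'b': s5 → s1
read 'a': s1 → s0
read 'b': s0 → s3
End state s3 is accepting.

Yes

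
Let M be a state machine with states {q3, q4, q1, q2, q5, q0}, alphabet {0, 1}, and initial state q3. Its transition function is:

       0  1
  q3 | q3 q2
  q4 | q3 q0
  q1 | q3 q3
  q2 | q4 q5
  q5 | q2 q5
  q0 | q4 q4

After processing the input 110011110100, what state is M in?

Trace: q3 -1-> q2 -1-> q5 -0-> q2 -0-> q4 -1-> q0 -1-> q4 -1-> q0 -1-> q4 -0-> q3 -1-> q2 -0-> q4 -0-> q3

q3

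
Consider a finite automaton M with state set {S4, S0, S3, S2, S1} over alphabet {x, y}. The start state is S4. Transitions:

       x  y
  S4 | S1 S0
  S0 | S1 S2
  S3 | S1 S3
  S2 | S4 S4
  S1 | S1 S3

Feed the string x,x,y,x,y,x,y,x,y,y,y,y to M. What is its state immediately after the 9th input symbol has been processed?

S3

start at S4
read 'x': S4 → S1
read 'x': S1 → S1
read 'y': S1 → S3
read 'x': S3 → S1
read 'y': S1 → S3
read 'x': S3 → S1
read 'y': S1 → S3
read 'x': S3 → S1
read 'y': S1 → S3
After 9 symbols: S3.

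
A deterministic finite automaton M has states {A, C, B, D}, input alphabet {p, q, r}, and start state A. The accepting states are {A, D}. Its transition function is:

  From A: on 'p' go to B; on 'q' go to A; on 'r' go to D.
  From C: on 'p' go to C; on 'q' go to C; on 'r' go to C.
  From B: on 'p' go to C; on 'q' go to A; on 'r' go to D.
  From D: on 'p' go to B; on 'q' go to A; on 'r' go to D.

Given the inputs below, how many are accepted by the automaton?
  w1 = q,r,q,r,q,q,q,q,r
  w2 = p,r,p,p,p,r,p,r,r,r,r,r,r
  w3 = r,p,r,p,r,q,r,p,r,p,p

w1:
  start at A
  read 'q': A → A
  read 'r': A → D
  read 'q': D → A
  read 'r': A → D
  read 'q': D → A
  read 'q': A → A
  read 'q': A → A
  read 'q': A → A
  read 'r': A → D
  end D, accepted
w2:
  start at A
  read 'p': A → B
  read 'r': B → D
  read 'p': D → B
  read 'p': B → C
  read 'p': C → C
  read 'r': C → C
  read 'p': C → C
  read 'r': C → C
  read 'r': C → C
  read 'r': C → C
  read 'r': C → C
  read 'r': C → C
  read 'r': C → C
  end C, rejected
w3:
  start at A
  read 'r': A → D
  read 'p': D → B
  read 'r': B → D
  read 'p': D → B
  read 'r': B → D
  read 'q': D → A
  read 'r': A → D
  read 'p': D → B
  read 'r': B → D
  read 'p': D → B
  read 'p': B → C
  end C, rejected

1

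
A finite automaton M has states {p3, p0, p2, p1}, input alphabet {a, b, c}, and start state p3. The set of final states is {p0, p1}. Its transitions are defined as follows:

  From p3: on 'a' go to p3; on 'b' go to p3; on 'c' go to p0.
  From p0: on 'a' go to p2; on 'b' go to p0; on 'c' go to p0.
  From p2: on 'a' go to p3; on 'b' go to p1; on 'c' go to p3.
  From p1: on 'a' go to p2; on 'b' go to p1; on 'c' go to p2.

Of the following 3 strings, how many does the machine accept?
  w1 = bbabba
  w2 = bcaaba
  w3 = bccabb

1

w1:
  start at p3
  read 'b': p3 → p3
  read 'b': p3 → p3
  read 'a': p3 → p3
  read 'b': p3 → p3
  read 'b': p3 → p3
  read 'a': p3 → p3
  end p3, rejected
w2:
  start at p3
  read 'b': p3 → p3
  read 'c': p3 → p0
  read 'a': p0 → p2
  read 'a': p2 → p3
  read 'b': p3 → p3
  read 'a': p3 → p3
  end p3, rejected
w3:
  start at p3
  read 'b': p3 → p3
  read 'c': p3 → p0
  read 'c': p0 → p0
  read 'a': p0 → p2
  read 'b': p2 → p1
  read 'b': p1 → p1
  end p1, accepted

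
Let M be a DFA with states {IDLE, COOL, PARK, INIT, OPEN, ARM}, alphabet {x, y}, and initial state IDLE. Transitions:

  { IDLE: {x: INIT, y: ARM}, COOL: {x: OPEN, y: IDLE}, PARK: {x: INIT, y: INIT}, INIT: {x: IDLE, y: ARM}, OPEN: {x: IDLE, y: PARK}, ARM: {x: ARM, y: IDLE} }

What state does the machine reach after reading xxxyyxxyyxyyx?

INIT

Trace: IDLE -x-> INIT -x-> IDLE -x-> INIT -y-> ARM -y-> IDLE -x-> INIT -x-> IDLE -y-> ARM -y-> IDLE -x-> INIT -y-> ARM -y-> IDLE -x-> INIT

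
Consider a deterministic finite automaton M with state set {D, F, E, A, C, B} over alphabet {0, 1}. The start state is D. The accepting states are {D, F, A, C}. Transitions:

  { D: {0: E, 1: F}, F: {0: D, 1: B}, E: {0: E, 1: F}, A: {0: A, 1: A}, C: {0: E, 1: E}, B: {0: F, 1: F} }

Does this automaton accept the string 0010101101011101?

start at D
read '0': D → E
read '0': E → E
read '1': E → F
read '0': F → D
read '1': D → F
read '0': F → D
read '1': D → F
read '1': F → B
read '0': B → F
read '1': F → B
read '0': B → F
read '1': F → B
read '1': B → F
read '1': F → B
read '0': B → F
read '1': F → B
End state B is not accepting.

No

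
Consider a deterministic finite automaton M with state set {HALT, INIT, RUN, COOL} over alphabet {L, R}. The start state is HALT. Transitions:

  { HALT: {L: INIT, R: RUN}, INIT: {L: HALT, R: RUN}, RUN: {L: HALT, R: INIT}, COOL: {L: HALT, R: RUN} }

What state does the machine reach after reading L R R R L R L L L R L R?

HALT → INIT → RUN → INIT → RUN → HALT → RUN → HALT → INIT → HALT → RUN → HALT → RUN

RUN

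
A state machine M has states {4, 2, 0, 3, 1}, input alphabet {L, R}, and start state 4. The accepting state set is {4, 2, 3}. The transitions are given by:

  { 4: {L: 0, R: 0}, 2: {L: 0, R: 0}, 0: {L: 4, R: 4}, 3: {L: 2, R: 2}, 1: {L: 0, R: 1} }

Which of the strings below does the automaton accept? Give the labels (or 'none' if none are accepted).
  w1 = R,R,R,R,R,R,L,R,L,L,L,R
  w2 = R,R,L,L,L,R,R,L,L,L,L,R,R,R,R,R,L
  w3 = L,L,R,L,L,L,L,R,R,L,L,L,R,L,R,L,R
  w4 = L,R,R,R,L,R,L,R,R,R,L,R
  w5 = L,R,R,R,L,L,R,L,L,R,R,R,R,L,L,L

w1: 4 → 0 → 4 → 0 → 4 → 0 → 4 → 0 → 4 → 0 → 4 → 0 → 4  → end 4, accepted
w2: 4 → 0 → 4 → 0 → 4 → 0 → 4 → 0 → 4 → 0 → 4 → 0 → 4 → 0 → 4 → 0 → 4 → 0  → end 0, rejected
w3: 4 → 0 → 4 → 0 → 4 → 0 → 4 → 0 → 4 → 0 → 4 → 0 → 4 → 0 → 4 → 0 → 4 → 0  → end 0, rejected
w4: 4 → 0 → 4 → 0 → 4 → 0 → 4 → 0 → 4 → 0 → 4 → 0 → 4  → end 4, accepted
w5: 4 → 0 → 4 → 0 → 4 → 0 → 4 → 0 → 4 → 0 → 4 → 0 → 4 → 0 → 4 → 0 → 4  → end 4, accepted

w1, w4, w5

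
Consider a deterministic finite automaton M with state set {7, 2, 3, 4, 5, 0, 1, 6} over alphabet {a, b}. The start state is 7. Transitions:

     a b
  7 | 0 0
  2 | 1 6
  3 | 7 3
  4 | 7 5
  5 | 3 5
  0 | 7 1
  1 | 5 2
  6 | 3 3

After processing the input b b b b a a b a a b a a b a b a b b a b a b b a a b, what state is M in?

7 → 0 → 1 → 2 → 6 → 3 → 7 → 0 → 7 → 0 → 1 → 5 → 3 → 3 → 7 → 0 → 7 → 0 → 1 → 5 → 5 → 3 → 3 → 3 → 7 → 0 → 1

1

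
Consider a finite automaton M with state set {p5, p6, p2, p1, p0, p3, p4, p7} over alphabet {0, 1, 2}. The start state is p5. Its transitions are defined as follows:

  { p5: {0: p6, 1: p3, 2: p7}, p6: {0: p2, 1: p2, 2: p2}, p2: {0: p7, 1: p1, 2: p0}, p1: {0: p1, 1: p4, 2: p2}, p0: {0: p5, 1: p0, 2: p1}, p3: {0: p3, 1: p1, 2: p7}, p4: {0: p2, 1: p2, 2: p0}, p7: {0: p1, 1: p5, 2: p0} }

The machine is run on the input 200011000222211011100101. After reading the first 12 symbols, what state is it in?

Trace: p5 -2-> p7 -0-> p1 -0-> p1 -0-> p1 -1-> p4 -1-> p2 -0-> p7 -0-> p1 -0-> p1 -2-> p2 -2-> p0 -2-> p1
After 12 symbols: p1.

p1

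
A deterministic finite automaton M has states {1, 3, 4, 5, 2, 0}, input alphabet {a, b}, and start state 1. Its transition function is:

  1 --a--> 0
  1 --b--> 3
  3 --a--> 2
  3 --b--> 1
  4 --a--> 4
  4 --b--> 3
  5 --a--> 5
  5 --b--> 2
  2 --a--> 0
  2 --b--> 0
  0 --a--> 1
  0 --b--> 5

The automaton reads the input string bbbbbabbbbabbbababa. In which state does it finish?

1 → 3 → 1 → 3 → 1 → 3 → 2 → 0 → 5 → 2 → 0 → 1 → 3 → 1 → 3 → 2 → 0 → 1 → 3 → 2

2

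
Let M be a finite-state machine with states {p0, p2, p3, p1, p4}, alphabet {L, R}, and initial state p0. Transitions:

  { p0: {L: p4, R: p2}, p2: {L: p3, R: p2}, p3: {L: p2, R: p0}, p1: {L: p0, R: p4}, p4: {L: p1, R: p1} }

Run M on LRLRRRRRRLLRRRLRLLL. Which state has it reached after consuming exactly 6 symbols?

start at p0
read 'L': p0 → p4
read 'R': p4 → p1
read 'L': p1 → p0
read 'R': p0 → p2
read 'R': p2 → p2
read 'R': p2 → p2
After 6 symbols: p2.

p2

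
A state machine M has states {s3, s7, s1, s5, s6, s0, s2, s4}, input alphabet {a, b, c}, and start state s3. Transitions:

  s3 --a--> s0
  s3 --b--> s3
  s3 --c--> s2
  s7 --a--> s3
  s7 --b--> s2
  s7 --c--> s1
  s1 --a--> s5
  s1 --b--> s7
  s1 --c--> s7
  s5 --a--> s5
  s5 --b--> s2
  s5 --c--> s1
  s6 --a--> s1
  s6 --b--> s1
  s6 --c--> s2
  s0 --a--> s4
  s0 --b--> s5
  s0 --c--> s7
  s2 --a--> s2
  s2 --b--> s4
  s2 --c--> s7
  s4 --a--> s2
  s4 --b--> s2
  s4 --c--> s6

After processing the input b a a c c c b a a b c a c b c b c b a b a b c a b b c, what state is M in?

s7

s3 → s3 → s0 → s4 → s6 → s2 → s7 → s2 → s2 → s2 → s4 → s6 → s1 → s7 → s2 → s7 → s2 → s7 → s2 → s2 → s4 → s2 → s4 → s6 → s1 → s7 → s2 → s7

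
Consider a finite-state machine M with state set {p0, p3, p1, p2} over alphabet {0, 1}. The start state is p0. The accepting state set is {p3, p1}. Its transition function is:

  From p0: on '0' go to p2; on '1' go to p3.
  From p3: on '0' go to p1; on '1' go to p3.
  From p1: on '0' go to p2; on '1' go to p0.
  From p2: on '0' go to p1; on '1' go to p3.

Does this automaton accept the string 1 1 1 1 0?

p0 → p3 → p3 → p3 → p3 → p1
End state p1 is accepting.

Yes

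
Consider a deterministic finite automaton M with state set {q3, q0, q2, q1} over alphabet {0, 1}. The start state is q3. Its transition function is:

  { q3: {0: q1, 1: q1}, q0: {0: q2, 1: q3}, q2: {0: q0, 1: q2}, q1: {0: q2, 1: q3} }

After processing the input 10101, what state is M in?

q3

start at q3
read '1': q3 → q1
read '0': q1 → q2
read '1': q2 → q2
read '0': q2 → q0
read '1': q0 → q3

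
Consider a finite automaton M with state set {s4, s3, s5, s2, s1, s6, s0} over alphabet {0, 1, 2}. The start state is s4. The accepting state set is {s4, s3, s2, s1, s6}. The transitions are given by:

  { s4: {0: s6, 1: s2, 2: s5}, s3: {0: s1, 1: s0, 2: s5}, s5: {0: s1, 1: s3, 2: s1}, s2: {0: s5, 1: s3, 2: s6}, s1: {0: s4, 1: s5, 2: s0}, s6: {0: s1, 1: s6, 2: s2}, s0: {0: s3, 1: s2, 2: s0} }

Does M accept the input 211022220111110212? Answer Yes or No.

s4 → s5 → s3 → s0 → s3 → s5 → s1 → s0 → s0 → s3 → s0 → s2 → s3 → s0 → s2 → s5 → s1 → s5 → s1
End state s1 is accepting.

Yes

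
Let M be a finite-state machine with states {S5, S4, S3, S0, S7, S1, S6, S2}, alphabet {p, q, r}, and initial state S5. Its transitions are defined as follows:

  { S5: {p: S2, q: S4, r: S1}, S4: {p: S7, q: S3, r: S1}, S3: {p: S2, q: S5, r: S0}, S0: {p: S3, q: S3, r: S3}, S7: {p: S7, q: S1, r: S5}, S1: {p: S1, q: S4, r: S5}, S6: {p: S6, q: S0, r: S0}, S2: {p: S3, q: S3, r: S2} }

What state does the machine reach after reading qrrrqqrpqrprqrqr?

S1

Trace: S5 -q-> S4 -r-> S1 -r-> S5 -r-> S1 -q-> S4 -q-> S3 -r-> S0 -p-> S3 -q-> S5 -r-> S1 -p-> S1 -r-> S5 -q-> S4 -r-> S1 -q-> S4 -r-> S1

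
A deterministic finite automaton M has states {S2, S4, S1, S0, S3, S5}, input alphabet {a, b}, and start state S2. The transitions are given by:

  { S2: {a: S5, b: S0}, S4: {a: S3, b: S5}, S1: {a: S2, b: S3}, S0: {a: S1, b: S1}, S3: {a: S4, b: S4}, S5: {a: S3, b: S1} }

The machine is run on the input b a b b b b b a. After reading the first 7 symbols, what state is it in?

S3

Trace: S2 -b-> S0 -a-> S1 -b-> S3 -b-> S4 -b-> S5 -b-> S1 -b-> S3
After 7 symbols: S3.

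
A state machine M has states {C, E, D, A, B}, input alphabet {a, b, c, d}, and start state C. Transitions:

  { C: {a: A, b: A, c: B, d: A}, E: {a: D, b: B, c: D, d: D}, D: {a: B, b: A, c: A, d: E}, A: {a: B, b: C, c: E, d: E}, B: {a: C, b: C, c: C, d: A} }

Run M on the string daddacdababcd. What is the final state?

A

Trace: C -d-> A -a-> B -d-> A -d-> E -a-> D -c-> A -d-> E -a-> D -b-> A -a-> B -b-> C -c-> B -d-> A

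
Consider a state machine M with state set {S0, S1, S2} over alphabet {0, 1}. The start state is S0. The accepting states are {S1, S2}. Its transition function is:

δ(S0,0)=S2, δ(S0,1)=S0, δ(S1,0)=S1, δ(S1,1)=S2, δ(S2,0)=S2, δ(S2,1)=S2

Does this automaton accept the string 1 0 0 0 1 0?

Yes

start at S0
read '1': S0 → S0
read '0': S0 → S2
read '0': S2 → S2
read '0': S2 → S2
read '1': S2 → S2
read '0': S2 → S2
End state S2 is accepting.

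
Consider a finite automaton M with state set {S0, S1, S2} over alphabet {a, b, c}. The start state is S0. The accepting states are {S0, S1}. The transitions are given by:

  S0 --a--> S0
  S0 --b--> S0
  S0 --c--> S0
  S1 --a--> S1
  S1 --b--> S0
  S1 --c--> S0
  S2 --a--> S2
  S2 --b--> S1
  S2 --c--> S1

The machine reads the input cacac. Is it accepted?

Yes

Trace: S0 -c-> S0 -a-> S0 -c-> S0 -a-> S0 -c-> S0
End state S0 is accepting.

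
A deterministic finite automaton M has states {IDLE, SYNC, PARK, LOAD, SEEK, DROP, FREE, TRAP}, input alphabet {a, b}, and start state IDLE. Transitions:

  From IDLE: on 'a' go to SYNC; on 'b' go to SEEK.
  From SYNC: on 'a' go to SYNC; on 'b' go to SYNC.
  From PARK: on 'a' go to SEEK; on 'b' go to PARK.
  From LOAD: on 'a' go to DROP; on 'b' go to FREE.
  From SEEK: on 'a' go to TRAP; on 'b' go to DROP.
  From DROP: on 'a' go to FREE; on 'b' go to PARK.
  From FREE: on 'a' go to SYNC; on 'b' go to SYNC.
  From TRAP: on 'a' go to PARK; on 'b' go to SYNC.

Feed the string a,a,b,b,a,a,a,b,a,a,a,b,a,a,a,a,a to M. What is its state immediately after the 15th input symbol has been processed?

Trace: IDLE -a-> SYNC -a-> SYNC -b-> SYNC -b-> SYNC -a-> SYNC -a-> SYNC -a-> SYNC -b-> SYNC -a-> SYNC -a-> SYNC -a-> SYNC -b-> SYNC -a-> SYNC -a-> SYNC -a-> SYNC
After 15 symbols: SYNC.

SYNC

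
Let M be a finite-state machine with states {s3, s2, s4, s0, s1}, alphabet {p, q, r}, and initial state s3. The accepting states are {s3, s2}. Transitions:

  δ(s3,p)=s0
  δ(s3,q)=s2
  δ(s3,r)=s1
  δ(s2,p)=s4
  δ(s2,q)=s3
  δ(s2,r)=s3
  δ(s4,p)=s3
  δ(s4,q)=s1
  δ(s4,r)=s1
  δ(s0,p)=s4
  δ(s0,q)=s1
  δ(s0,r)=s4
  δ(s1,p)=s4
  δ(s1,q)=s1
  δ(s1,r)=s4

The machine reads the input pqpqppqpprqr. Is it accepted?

Trace: s3 -p-> s0 -q-> s1 -p-> s4 -q-> s1 -p-> s4 -p-> s3 -q-> s2 -p-> s4 -p-> s3 -r-> s1 -q-> s1 -r-> s4
End state s4 is not accepting.

No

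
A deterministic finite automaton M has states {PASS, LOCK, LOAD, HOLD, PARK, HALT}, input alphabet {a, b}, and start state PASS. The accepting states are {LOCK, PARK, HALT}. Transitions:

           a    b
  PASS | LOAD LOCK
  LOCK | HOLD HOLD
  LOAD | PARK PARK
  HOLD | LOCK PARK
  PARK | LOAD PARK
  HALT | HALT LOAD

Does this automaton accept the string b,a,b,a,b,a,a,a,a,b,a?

No

PASS → LOCK → HOLD → PARK → LOAD → PARK → LOAD → PARK → LOAD → PARK → PARK → LOAD
End state LOAD is not accepting.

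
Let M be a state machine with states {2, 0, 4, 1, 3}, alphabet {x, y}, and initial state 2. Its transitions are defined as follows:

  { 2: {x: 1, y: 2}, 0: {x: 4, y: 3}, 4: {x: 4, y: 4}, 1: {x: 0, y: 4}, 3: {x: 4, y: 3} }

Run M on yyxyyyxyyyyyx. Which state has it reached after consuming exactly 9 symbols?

start at 2
read 'y': 2 → 2
read 'y': 2 → 2
read 'x': 2 → 1
read 'y': 1 → 4
read 'y': 4 → 4
read 'y': 4 → 4
read 'x': 4 → 4
read 'y': 4 → 4
read 'y': 4 → 4
After 9 symbols: 4.

4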